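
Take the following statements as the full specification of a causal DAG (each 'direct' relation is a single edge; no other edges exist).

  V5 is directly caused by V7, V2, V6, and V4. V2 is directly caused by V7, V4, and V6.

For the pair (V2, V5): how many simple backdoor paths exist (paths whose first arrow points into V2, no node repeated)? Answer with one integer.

3

A backdoor path from V2 to V5 is any simple undirected path whose first edge points into V2 (i.e. leaves V2 via a parent).
Parents of V2: {V4, V6, V7}.
Enumerating:
  P1: V2 <- V4 -> V5
  P2: V2 <- V7 -> V5
  P3: V2 <- V6 -> V5
That exhausts the simple backdoor paths. Count: 3.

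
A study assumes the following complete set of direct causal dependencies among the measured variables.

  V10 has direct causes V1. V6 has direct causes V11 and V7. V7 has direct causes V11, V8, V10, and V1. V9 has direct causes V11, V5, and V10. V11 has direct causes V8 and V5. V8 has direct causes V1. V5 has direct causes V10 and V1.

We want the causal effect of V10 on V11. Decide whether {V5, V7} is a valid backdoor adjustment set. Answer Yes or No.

No

Backdoor paths from V10 to V11 (paths whose first edge points into V10):
  P1: V10 <- V1 -> V8 -> V11
  P2: V10 <- V1 -> V8 -> V7 <- V11
  P3: V10 <- V1 -> V8 -> V7 -> V6 <- V11
  P4: V10 <- V1 -> V5 -> V11
  P5: V10 <- V1 -> V5 -> V9 <- V11
  P6: V10 <- V1 -> V7 <- V8 -> V11
  P7: V10 <- V1 -> V7 <- V11
  P8: V10 <- V1 -> V7 -> V6 <- V11
Condition 1 (no descendant of V10 in the set): FAILS — V5 and V7 are descendants of V10.
Condition 2 (every backdoor path blocked by {V5, V7}):
  P1: open — no interior node is in the conditioning set.
  P2: open — collider(s) V7 are conditioned on (or have a conditioned descendant) and no non-collider on the path is in the set.
  P3: blocked at chain node V7 ∈ conditioning set.
  P4: blocked at chain node V5 ∈ conditioning set.
  P5: blocked at chain node V5 ∈ conditioning set.
  P6: open — collider(s) V7 are conditioned on (or have a conditioned descendant) and no non-collider on the path is in the set.
  P7: open — collider(s) V7 are conditioned on (or have a conditioned descendant) and no non-collider on the path is in the set.
  P8: blocked at chain node V7 ∈ conditioning set.
{V5, V7} does not satisfy the backdoor criterion.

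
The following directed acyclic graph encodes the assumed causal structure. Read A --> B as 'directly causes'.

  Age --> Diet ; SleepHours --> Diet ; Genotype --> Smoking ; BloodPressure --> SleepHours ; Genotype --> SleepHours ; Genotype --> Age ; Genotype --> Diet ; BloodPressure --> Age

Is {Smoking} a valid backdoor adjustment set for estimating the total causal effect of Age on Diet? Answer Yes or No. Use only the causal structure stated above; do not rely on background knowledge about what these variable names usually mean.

Backdoor paths from Age to Diet (paths whose first edge points into Age):
  P1: Age <- Genotype -> SleepHours -> Diet
  P2: Age <- Genotype -> Diet
  P3: Age <- BloodPressure -> SleepHours <- Genotype -> Diet
  P4: Age <- BloodPressure -> SleepHours -> Diet
Condition 1 (no descendant of Age in the set): holds — descendants of Age are {Diet}; none are in {Smoking}.
Condition 2 (every backdoor path blocked by {Smoking}):
  P1: open — no interior node is in the conditioning set.
  P2: open — no interior node is in the conditioning set.
  P3: blocked at collider SleepHours (neither it nor any descendant is in the conditioning set).
  P4: open — no interior node is in the conditioning set.
{Smoking} does not satisfy the backdoor criterion.

No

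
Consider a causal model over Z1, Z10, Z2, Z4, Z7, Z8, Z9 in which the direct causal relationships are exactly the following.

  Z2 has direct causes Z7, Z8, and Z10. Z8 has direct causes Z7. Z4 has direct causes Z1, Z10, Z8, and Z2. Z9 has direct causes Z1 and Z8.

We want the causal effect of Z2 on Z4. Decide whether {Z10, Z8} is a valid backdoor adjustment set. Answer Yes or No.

Yes

Backdoor paths from Z2 to Z4 (paths whose first edge points into Z2):
  P1: Z2 <- Z7 -> Z8 -> Z9 <- Z1 -> Z4
  P2: Z2 <- Z7 -> Z8 -> Z4
  P3: Z2 <- Z10 -> Z4
  P4: Z2 <- Z8 -> Z9 <- Z1 -> Z4
  P5: Z2 <- Z8 -> Z4
Condition 1 (no descendant of Z2 in the set): holds — descendants of Z2 are {Z4}; none are in {Z10, Z8}.
Condition 2 (every backdoor path blocked by {Z10, Z8}):
  P1: blocked at chain node Z8 ∈ conditioning set.
  P2: blocked at chain node Z8 ∈ conditioning set.
  P3: blocked at fork node Z10 ∈ conditioning set.
  P4: blocked at fork node Z8 ∈ conditioning set.
  P5: blocked at fork node Z8 ∈ conditioning set.
{Z10, Z8} satisfies the backdoor criterion.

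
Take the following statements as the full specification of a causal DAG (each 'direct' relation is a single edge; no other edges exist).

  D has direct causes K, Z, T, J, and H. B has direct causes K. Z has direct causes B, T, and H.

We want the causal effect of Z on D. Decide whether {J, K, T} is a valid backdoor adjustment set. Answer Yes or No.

No

Backdoor paths from Z to D (paths whose first edge points into Z):
  P1: Z <- H -> D
  P2: Z <- T -> D
  P3: Z <- B <- K -> D
Condition 1 (no descendant of Z in the set): holds — descendants of Z are {D}; none are in {J, K, T}.
Condition 2 (every backdoor path blocked by {J, K, T}):
  P1: open — no interior node is in the conditioning set.
  P2: blocked at fork node T ∈ conditioning set.
  P3: blocked at fork node K ∈ conditioning set.
{J, K, T} does not satisfy the backdoor criterion.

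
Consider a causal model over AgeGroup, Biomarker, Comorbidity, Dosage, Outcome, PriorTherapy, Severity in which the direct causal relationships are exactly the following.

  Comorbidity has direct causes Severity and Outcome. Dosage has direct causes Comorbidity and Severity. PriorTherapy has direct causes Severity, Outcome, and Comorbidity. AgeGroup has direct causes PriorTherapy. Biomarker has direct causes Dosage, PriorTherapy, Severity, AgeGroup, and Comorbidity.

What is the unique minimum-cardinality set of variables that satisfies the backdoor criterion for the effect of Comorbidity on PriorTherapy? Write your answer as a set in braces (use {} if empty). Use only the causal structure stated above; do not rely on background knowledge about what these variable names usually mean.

{Outcome, Severity}

Variables eligible for adjustment (non-descendants of Comorbidity, excluding Comorbidity and PriorTherapy): {Outcome, Severity}.
Backdoor paths from Comorbidity to PriorTherapy:
  P1: Comorbidity <- Outcome -> PriorTherapy
  P2: Comorbidity <- Severity -> PriorTherapy
  P3: Comorbidity <- Severity -> Dosage -> Biomarker <- PriorTherapy
  P4: Comorbidity <- Severity -> Dosage -> Biomarker <- AgeGroup <- PriorTherapy
  P5: Comorbidity <- Severity -> Biomarker <- PriorTherapy
  P6: Comorbidity <- Severity -> Biomarker <- AgeGroup <- PriorTherapy
The empty set is not sufficient: P1 (Comorbidity <- Outcome -> PriorTherapy) has no collider blocking it and no conditioned non-collider, so it is open.
Try {Outcome, Severity}:
  P1: blocked at fork node Outcome ∈ conditioning set.
  P2: blocked at fork node Severity ∈ conditioning set.
  P3: blocked at fork node Severity ∈ conditioning set.
  P4: blocked at fork node Severity ∈ conditioning set.
  P5: blocked at fork node Severity ∈ conditioning set.
  P6: blocked at fork node Severity ∈ conditioning set.
{Outcome, Severity} contains no descendant of Comorbidity and blocks every backdoor path.
Every element of {Outcome, Severity} is needed (dropping Outcome leaves P1 open; dropping Severity leaves P2 open), so no proper subset is valid.
Among all size-2 subsets of the eligible variables, only {Outcome, Severity} blocks every backdoor path, so it is the unique smallest valid adjustment set.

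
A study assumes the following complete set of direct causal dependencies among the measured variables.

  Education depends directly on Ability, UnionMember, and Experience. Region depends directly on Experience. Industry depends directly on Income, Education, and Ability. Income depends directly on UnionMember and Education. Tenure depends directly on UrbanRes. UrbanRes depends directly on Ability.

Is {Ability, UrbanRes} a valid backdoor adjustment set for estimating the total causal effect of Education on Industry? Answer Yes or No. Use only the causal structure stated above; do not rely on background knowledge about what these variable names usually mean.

No

Backdoor paths from Education to Industry (paths whose first edge points into Education):
  P1: Education <- Ability -> Industry
  P2: Education <- UnionMember -> Income -> Industry
Condition 1 (no descendant of Education in the set): holds — descendants of Education are {Income, Industry}; none are in {Ability, UrbanRes}.
Condition 2 (every backdoor path blocked by {Ability, UrbanRes}):
  P1: blocked at fork node Ability ∈ conditioning set.
  P2: open — no interior node is in the conditioning set.
{Ability, UrbanRes} does not satisfy the backdoor criterion.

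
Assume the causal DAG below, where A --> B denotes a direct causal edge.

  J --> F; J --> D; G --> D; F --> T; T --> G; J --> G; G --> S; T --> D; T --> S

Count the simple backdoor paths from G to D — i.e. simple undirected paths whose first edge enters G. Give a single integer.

A backdoor path from G to D is any simple undirected path whose first edge points into G (i.e. leaves G via a parent).
Parents of G: {J, T}.
Enumerating:
  P1: G <- J -> F -> T -> D
  P2: G <- J -> D
  P3: G <- T <- F <- J -> D
  P4: G <- T -> D
That exhausts the simple backdoor paths. Count: 4.

4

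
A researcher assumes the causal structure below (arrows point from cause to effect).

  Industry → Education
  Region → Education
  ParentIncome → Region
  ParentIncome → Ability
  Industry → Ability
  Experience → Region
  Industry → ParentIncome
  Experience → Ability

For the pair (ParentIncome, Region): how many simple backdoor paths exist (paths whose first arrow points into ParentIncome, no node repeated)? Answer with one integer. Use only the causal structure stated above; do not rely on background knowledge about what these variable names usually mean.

A backdoor path from ParentIncome to Region is any simple undirected path whose first edge points into ParentIncome (i.e. leaves ParentIncome via a parent).
Parents of ParentIncome: {Industry}.
Enumerating:
  P1: ParentIncome <- Industry -> Ability <- Experience -> Region
  P2: ParentIncome <- Industry -> Education <- Region
That exhausts the simple backdoor paths. Count: 2.

2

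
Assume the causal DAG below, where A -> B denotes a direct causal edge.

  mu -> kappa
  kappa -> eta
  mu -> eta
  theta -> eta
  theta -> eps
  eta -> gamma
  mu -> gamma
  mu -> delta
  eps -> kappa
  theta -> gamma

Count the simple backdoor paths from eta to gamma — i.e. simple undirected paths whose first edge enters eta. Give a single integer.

6

A backdoor path from eta to gamma is any simple undirected path whose first edge points into eta (i.e. leaves eta via a parent).
Parents of eta: {kappa, mu, theta}.
Enumerating:
  P1: eta <- theta -> eps -> kappa <- mu -> gamma
  P2: eta <- theta -> gamma
  P3: eta <- mu -> kappa <- eps <- theta -> gamma
  P4: eta <- mu -> gamma
  P5: eta <- kappa <- mu -> gamma
  P6: eta <- kappa <- eps <- theta -> gamma
That exhausts the simple backdoor paths. Count: 6.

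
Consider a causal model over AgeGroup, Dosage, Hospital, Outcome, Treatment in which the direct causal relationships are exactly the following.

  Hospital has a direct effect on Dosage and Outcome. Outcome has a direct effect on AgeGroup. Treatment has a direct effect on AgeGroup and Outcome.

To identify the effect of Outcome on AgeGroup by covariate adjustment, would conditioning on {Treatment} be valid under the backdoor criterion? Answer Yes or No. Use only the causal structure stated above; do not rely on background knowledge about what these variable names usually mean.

Backdoor paths from Outcome to AgeGroup (paths whose first edge points into Outcome):
  P1: Outcome <- Treatment -> AgeGroup
Condition 1 (no descendant of Outcome in the set): holds — descendants of Outcome are {AgeGroup}; none are in {Treatment}.
Condition 2 (every backdoor path blocked by {Treatment}):
  P1: blocked at fork node Treatment ∈ conditioning set.
{Treatment} satisfies the backdoor criterion.

Yes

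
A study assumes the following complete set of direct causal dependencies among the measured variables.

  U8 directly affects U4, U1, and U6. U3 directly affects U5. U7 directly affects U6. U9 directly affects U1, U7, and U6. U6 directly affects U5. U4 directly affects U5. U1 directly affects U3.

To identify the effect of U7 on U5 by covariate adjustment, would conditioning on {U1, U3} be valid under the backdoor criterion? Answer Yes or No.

No

Backdoor paths from U7 to U5 (paths whose first edge points into U7):
  P1: U7 <- U9 -> U1 <- U8 -> U6 -> U5
  P2: U7 <- U9 -> U1 <- U8 -> U4 -> U5
  P3: U7 <- U9 -> U1 -> U3 -> U5
  P4: U7 <- U9 -> U6 <- U8 -> U1 -> U3 -> U5
  P5: U7 <- U9 -> U6 <- U8 -> U4 -> U5
  P6: U7 <- U9 -> U6 -> U5
Condition 1 (no descendant of U7 in the set): holds — descendants of U7 are {U5, U6}; none are in {U1, U3}.
Condition 2 (every backdoor path blocked by {U1, U3}):
  P1: open — collider(s) U1 are conditioned on (or have a conditioned descendant) and no non-collider on the path is in the set.
  P2: open — collider(s) U1 are conditioned on (or have a conditioned descendant) and no non-collider on the path is in the set.
  P3: blocked at chain node U1 ∈ conditioning set.
  P4: blocked at collider U6 (neither it nor any descendant is in the conditioning set).
  P5: blocked at collider U6 (neither it nor any descendant is in the conditioning set).
  P6: open — no interior node is in the conditioning set.
{U1, U3} does not satisfy the backdoor criterion.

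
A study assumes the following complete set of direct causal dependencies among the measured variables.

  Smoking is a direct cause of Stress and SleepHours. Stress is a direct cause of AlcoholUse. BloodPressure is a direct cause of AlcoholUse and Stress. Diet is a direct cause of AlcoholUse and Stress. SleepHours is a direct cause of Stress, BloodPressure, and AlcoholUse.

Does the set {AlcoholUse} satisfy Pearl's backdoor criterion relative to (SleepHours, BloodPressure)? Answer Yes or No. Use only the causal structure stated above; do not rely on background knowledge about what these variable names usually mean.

No

Backdoor paths from SleepHours to BloodPressure (paths whose first edge points into SleepHours):
  P1: SleepHours <- Smoking -> Stress <- Diet -> AlcoholUse <- BloodPressure
  P2: SleepHours <- Smoking -> Stress <- BloodPressure
  P3: SleepHours <- Smoking -> Stress -> AlcoholUse <- BloodPressure
Condition 1 (no descendant of SleepHours in the set): FAILS — AlcoholUse is a descendant of SleepHours.
Condition 2 (every backdoor path blocked by {AlcoholUse}):
  P1: open — collider(s) Stress, AlcoholUse are conditioned on (or have a conditioned descendant) and no non-collider on the path is in the set.
  P2: open — collider(s) Stress are conditioned on (or have a conditioned descendant) and no non-collider on the path is in the set.
  P3: open — collider(s) AlcoholUse are conditioned on (or have a conditioned descendant) and no non-collider on the path is in the set.
{AlcoholUse} does not satisfy the backdoor criterion.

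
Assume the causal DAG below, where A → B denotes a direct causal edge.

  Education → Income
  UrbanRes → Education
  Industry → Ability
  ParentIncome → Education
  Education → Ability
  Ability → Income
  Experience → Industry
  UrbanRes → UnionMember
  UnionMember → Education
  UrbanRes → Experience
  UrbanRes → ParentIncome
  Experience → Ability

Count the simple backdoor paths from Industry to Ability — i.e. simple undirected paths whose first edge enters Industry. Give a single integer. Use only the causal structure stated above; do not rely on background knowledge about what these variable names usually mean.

A backdoor path from Industry to Ability is any simple undirected path whose first edge points into Industry (i.e. leaves Industry via a parent).
Parents of Industry: {Experience}.
Enumerating:
  P1: Industry <- Experience <- UrbanRes -> UnionMember -> Education -> Ability
  P2: Industry <- Experience <- UrbanRes -> UnionMember -> Education -> Income <- Ability
  P3: Industry <- Experience <- UrbanRes -> ParentIncome -> Education -> Ability
  P4: Industry <- Experience <- UrbanRes -> ParentIncome -> Education -> Income <- Ability
  P5: Industry <- Experience <- UrbanRes -> Education -> Ability
  P6: Industry <- Experience <- UrbanRes -> Education -> Income <- Ability
  P7: Industry <- Experience -> Ability
That exhausts the simple backdoor paths. Count: 7.

7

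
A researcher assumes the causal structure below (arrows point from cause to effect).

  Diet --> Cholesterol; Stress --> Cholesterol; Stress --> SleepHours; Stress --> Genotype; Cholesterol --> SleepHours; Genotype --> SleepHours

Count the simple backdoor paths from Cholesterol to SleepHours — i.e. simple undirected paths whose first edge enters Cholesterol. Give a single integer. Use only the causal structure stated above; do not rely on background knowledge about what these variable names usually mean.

2

A backdoor path from Cholesterol to SleepHours is any simple undirected path whose first edge points into Cholesterol (i.e. leaves Cholesterol via a parent).
Parents of Cholesterol: {Diet, Stress}.
Enumerating:
  P1: Cholesterol <- Stress -> Genotype -> SleepHours
  P2: Cholesterol <- Stress -> SleepHours
That exhausts the simple backdoor paths. Count: 2.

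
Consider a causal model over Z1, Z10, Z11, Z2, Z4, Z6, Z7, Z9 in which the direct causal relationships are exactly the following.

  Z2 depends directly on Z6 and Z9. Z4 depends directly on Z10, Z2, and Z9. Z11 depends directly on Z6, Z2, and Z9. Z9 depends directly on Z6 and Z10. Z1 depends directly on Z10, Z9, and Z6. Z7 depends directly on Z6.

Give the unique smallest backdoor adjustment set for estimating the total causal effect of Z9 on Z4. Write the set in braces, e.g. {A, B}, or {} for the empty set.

{Z10, Z6}

Variables eligible for adjustment (non-descendants of Z9, excluding Z9 and Z4): {Z10, Z6, Z7}.
Backdoor paths from Z9 to Z4:
  P1: Z9 <- Z6 -> Z2 -> Z4
  P2: Z9 <- Z6 -> Z11 <- Z2 -> Z4
  P3: Z9 <- Z6 -> Z1 <- Z10 -> Z4
  P4: Z9 <- Z10 -> Z1 <- Z6 -> Z2 -> Z4
  P5: Z9 <- Z10 -> Z1 <- Z6 -> Z11 <- Z2 -> Z4
  P6: Z9 <- Z10 -> Z4
The empty set is not sufficient: P1 (Z9 <- Z6 -> Z2 -> Z4) has no collider blocking it and no conditioned non-collider, so it is open.
Try {Z10, Z6}:
  P1: blocked at fork node Z6 ∈ conditioning set.
  P2: blocked at fork node Z6 ∈ conditioning set.
  P3: blocked at fork node Z6 ∈ conditioning set.
  P4: blocked at fork node Z10 ∈ conditioning set.
  P5: blocked at fork node Z10 ∈ conditioning set.
  P6: blocked at fork node Z10 ∈ conditioning set.
{Z10, Z6} contains no descendant of Z9 and blocks every backdoor path.
Every element of {Z10, Z6} is needed (dropping Z10 leaves P6 open; dropping Z6 leaves P1 open), so no proper subset is valid.
Among all size-2 subsets of the eligible variables, only {Z10, Z6} blocks every backdoor path, so it is the unique smallest valid adjustment set.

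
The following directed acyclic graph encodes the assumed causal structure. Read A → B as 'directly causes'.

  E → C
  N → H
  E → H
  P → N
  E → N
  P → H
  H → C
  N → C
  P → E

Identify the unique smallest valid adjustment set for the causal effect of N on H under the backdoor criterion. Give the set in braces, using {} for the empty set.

{E, P}

Variables eligible for adjustment (non-descendants of N, excluding N and H): {E, P}.
Backdoor paths from N to H:
  P1: N <- P -> E -> H
  P2: N <- P -> E -> C <- H
  P3: N <- P -> H
  P4: N <- E <- P -> H
  P5: N <- E -> H
  P6: N <- E -> C <- H
The empty set is not sufficient: P1 (N <- P -> E -> H) has no collider blocking it and no conditioned non-collider, so it is open.
Try {E, P}:
  P1: blocked at fork node P ∈ conditioning set.
  P2: blocked at fork node P ∈ conditioning set.
  P3: blocked at fork node P ∈ conditioning set.
  P4: blocked at chain node E ∈ conditioning set.
  P5: blocked at fork node E ∈ conditioning set.
  P6: blocked at fork node E ∈ conditioning set.
{E, P} contains no descendant of N and blocks every backdoor path.
Every element of {E, P} is needed (dropping E leaves P5 open; dropping P leaves P3 open), so no proper subset is valid.
Among all size-2 subsets of the eligible variables, only {E, P} blocks every backdoor path, so it is the unique smallest valid adjustment set.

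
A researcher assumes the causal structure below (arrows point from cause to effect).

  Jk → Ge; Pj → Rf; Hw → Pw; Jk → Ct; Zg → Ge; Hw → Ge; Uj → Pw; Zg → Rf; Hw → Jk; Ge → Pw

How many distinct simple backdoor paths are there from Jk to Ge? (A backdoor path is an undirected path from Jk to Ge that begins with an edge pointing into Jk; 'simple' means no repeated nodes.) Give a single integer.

A backdoor path from Jk to Ge is any simple undirected path whose first edge points into Jk (i.e. leaves Jk via a parent).
Parents of Jk: {Hw}.
Enumerating:
  P1: Jk <- Hw -> Ge
  P2: Jk <- Hw -> Pw <- Ge
That exhausts the simple backdoor paths. Count: 2.

2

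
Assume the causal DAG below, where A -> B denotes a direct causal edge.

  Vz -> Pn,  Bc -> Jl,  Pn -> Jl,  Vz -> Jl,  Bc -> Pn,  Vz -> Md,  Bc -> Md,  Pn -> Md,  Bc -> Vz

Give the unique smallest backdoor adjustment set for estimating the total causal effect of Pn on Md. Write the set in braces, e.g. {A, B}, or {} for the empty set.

{Bc, Vz}

Variables eligible for adjustment (non-descendants of Pn, excluding Pn and Md): {Bc, Vz}.
Backdoor paths from Pn to Md:
  P1: Pn <- Bc -> Vz -> Md
  P2: Pn <- Bc -> Md
  P3: Pn <- Bc -> Jl <- Vz -> Md
  P4: Pn <- Vz <- Bc -> Md
  P5: Pn <- Vz -> Md
  P6: Pn <- Vz -> Jl <- Bc -> Md
The empty set is not sufficient: P1 (Pn <- Bc -> Vz -> Md) has no collider blocking it and no conditioned non-collider, so it is open.
Try {Bc, Vz}:
  P1: blocked at fork node Bc ∈ conditioning set.
  P2: blocked at fork node Bc ∈ conditioning set.
  P3: blocked at fork node Bc ∈ conditioning set.
  P4: blocked at chain node Vz ∈ conditioning set.
  P5: blocked at fork node Vz ∈ conditioning set.
  P6: blocked at fork node Vz ∈ conditioning set.
{Bc, Vz} contains no descendant of Pn and blocks every backdoor path.
Every element of {Bc, Vz} is needed (dropping Bc leaves P2 open; dropping Vz leaves P5 open), so no proper subset is valid.
Among all size-2 subsets of the eligible variables, only {Bc, Vz} blocks every backdoor path, so it is the unique smallest valid adjustment set.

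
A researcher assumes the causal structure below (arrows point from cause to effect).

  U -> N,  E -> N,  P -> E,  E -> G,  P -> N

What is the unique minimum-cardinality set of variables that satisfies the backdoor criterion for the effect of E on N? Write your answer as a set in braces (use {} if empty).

Variables eligible for adjustment (non-descendants of E, excluding E and N): {P, U}.
Backdoor paths from E to N:
  P1: E <- P -> N
The empty set is not sufficient: P1 (E <- P -> N) has no collider blocking it and no conditioned non-collider, so it is open.
Try {P}:
  P1: blocked at fork node P ∈ conditioning set.
{P} contains no descendant of E and blocks every backdoor path.
No other singleton works — e.g. {U} leaves P1 open — so {P} is the unique smallest valid adjustment set.

{P}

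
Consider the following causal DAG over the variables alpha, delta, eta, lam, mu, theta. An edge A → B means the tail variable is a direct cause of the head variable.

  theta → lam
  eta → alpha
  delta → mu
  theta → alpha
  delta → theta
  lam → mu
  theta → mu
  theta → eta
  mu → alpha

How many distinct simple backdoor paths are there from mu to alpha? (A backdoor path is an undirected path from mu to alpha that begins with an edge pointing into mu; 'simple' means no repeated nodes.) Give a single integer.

A backdoor path from mu to alpha is any simple undirected path whose first edge points into mu (i.e. leaves mu via a parent).
Parents of mu: {delta, lam, theta}.
Enumerating:
  P1: mu <- delta -> theta -> eta -> alpha
  P2: mu <- delta -> theta -> alpha
  P3: mu <- theta -> eta -> alpha
  P4: mu <- theta -> alpha
  P5: mu <- lam <- theta -> eta -> alpha
  P6: mu <- lam <- theta -> alpha
That exhausts the simple backdoor paths. Count: 6.

6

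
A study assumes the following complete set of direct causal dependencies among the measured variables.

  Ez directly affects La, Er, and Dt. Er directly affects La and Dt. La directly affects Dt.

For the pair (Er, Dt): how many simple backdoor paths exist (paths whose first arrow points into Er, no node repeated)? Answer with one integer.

2

A backdoor path from Er to Dt is any simple undirected path whose first edge points into Er (i.e. leaves Er via a parent).
Parents of Er: {Ez}.
Enumerating:
  P1: Er <- Ez -> La -> Dt
  P2: Er <- Ez -> Dt
That exhausts the simple backdoor paths. Count: 2.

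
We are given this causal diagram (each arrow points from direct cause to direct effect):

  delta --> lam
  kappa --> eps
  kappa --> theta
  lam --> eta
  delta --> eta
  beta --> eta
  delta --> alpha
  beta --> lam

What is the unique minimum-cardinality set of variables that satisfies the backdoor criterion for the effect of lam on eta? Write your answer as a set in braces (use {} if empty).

{beta, delta}

Variables eligible for adjustment (non-descendants of lam, excluding lam and eta): {alpha, beta, delta, eps, kappa, theta}.
Backdoor paths from lam to eta:
  P1: lam <- delta -> eta
  P2: lam <- beta -> eta
The empty set is not sufficient: P1 (lam <- delta -> eta) has no collider blocking it and no conditioned non-collider, so it is open.
Try {beta, delta}:
  P1: blocked at fork node delta ∈ conditioning set.
  P2: blocked at fork node beta ∈ conditioning set.
{beta, delta} contains no descendant of lam and blocks every backdoor path.
Every element of {beta, delta} is needed (dropping beta leaves P2 open; dropping delta leaves P1 open), so no proper subset is valid.
Among all size-2 subsets of the eligible variables, only {beta, delta} blocks every backdoor path, so it is the unique smallest valid adjustment set.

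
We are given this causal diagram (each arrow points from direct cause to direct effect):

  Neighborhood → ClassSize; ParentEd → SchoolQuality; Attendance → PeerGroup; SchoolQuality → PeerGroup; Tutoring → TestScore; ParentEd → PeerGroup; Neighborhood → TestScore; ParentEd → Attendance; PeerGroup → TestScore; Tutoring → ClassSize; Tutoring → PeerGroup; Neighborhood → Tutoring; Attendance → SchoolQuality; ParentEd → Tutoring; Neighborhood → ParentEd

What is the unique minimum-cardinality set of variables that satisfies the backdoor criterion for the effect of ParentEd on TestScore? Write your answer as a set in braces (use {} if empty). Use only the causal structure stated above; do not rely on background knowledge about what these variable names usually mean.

{Neighborhood}

Variables eligible for adjustment (non-descendants of ParentEd, excluding ParentEd and TestScore): {Neighborhood}.
Backdoor paths from ParentEd to TestScore:
  P1: ParentEd <- Neighborhood -> Tutoring -> PeerGroup -> TestScore
  P2: ParentEd <- Neighborhood -> Tutoring -> TestScore
  P3: ParentEd <- Neighborhood -> ClassSize <- Tutoring -> PeerGroup -> TestScore
  P4: ParentEd <- Neighborhood -> ClassSize <- Tutoring -> TestScore
  P5: ParentEd <- Neighborhood -> TestScore
The empty set is not sufficient: P1 (ParentEd <- Neighborhood -> Tutoring -> PeerGroup -> TestScore) has no collider blocking it and no conditioned non-collider, so it is open.
Try {Neighborhood}:
  P1: blocked at fork node Neighborhood ∈ conditioning set.
  P2: blocked at fork node Neighborhood ∈ conditioning set.
  P3: blocked at fork node Neighborhood ∈ conditioning set.
  P4: blocked at fork node Neighborhood ∈ conditioning set.
  P5: blocked at fork node Neighborhood ∈ conditioning set.
{Neighborhood} contains no descendant of ParentEd and blocks every backdoor path.
{Neighborhood} is the unique smallest valid adjustment set.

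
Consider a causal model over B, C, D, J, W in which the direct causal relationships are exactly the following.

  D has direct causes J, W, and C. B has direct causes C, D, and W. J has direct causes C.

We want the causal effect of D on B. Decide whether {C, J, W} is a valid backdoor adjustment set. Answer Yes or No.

Backdoor paths from D to B (paths whose first edge points into D):
  P1: D <- C -> B
  P2: D <- J <- C -> B
  P3: D <- W -> B
Condition 1 (no descendant of D in the set): holds — descendants of D are {B}; none are in {C, J, W}.
Condition 2 (every backdoor path blocked by {C, J, W}):
  P1: blocked at fork node C ∈ conditioning set.
  P2: blocked at chain node J ∈ conditioning set.
  P3: blocked at fork node W ∈ conditioning set.
{C, J, W} satisfies the backdoor criterion.

Yes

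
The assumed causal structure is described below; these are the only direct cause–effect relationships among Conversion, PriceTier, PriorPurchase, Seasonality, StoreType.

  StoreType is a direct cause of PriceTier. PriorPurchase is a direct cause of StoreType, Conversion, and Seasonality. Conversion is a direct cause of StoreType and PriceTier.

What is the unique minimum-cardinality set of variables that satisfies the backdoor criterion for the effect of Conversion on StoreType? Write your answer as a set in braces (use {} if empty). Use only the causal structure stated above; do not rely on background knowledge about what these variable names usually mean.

{PriorPurchase}

Variables eligible for adjustment (non-descendants of Conversion, excluding Conversion and StoreType): {PriorPurchase, Seasonality}.
Backdoor paths from Conversion to StoreType:
  P1: Conversion <- PriorPurchase -> StoreType
The empty set is not sufficient: P1 (Conversion <- PriorPurchase -> StoreType) has no collider blocking it and no conditioned non-collider, so it is open.
Try {PriorPurchase}:
  P1: blocked at fork node PriorPurchase ∈ conditioning set.
{PriorPurchase} contains no descendant of Conversion and blocks every backdoor path.
No other singleton works — e.g. {Seasonality} leaves P1 open — so {PriorPurchase} is the unique smallest valid adjustment set.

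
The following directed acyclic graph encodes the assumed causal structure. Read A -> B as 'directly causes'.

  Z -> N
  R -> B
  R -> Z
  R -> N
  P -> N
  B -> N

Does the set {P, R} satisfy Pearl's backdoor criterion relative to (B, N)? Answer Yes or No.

Yes

Backdoor paths from B to N (paths whose first edge points into B):
  P1: B <- R -> Z -> N
  P2: B <- R -> N
Condition 1 (no descendant of B in the set): holds — descendants of B are {N}; none are in {P, R}.
Condition 2 (every backdoor path blocked by {P, R}):
  P1: blocked at fork node R ∈ conditioning set.
  P2: blocked at fork node R ∈ conditioning set.
{P, R} satisfies the backdoor criterion.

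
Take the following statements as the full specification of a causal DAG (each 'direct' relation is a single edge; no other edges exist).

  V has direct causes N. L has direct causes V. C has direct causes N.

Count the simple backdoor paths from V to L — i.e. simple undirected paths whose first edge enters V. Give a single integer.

0

A backdoor path from V to L is any simple undirected path whose first edge points into V (i.e. leaves V via a parent).
Parents of V: {N}.
No simple path from any parent of V reaches L without revisiting V, so there are no backdoor paths.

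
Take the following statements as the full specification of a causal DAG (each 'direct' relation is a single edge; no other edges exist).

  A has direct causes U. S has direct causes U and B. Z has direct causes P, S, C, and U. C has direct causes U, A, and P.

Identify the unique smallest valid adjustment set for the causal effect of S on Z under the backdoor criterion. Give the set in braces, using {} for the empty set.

{U}

Variables eligible for adjustment (non-descendants of S, excluding S and Z): {A, B, C, P, U}.
Backdoor paths from S to Z:
  P1: S <- U -> A -> C <- P -> Z
  P2: S <- U -> A -> C -> Z
  P3: S <- U -> C <- P -> Z
  P4: S <- U -> C -> Z
  P5: S <- U -> Z
The empty set is not sufficient: P2 (S <- U -> A -> C -> Z) has no collider blocking it and no conditioned non-collider, so it is open.
Try {U}:
  P1: blocked at fork node U ∈ conditioning set.
  P2: blocked at fork node U ∈ conditioning set.
  P3: blocked at fork node U ∈ conditioning set.
  P4: blocked at fork node U ∈ conditioning set.
  P5: blocked at fork node U ∈ conditioning set.
{U} contains no descendant of S and blocks every backdoor path.
No other singleton works — e.g. {P} leaves P2 open — so {U} is the unique smallest valid adjustment set.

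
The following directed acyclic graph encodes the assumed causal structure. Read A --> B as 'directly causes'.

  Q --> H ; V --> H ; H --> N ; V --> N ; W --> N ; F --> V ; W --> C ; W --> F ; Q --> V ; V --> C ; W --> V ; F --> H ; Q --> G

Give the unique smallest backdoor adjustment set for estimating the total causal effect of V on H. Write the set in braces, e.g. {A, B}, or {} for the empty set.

Variables eligible for adjustment (non-descendants of V, excluding V and H): {F, G, Q, W}.
Backdoor paths from V to H:
  P1: V <- W -> F -> H
  P2: V <- W -> N <- H
  P3: V <- F <- W -> N <- H
  P4: V <- F -> H
  P5: V <- Q -> H
The empty set is not sufficient: P1 (V <- W -> F -> H) has no collider blocking it and no conditioned non-collider, so it is open.
Try {F, Q}:
  P1: blocked at chain node F ∈ conditioning set.
  P2: blocked at collider N (neither it nor any descendant is in the conditioning set).
  P3: blocked at chain node F ∈ conditioning set.
  P4: blocked at fork node F ∈ conditioning set.
  P5: blocked at fork node Q ∈ conditioning set.
{F, Q} contains no descendant of V and blocks every backdoor path.
Every element of {F, Q} is needed (dropping F leaves P1 open; dropping Q leaves P5 open), so no proper subset is valid.
Among all size-2 subsets of the eligible variables, only {F, Q} blocks every backdoor path, so it is the unique smallest valid adjustment set.

{F, Q}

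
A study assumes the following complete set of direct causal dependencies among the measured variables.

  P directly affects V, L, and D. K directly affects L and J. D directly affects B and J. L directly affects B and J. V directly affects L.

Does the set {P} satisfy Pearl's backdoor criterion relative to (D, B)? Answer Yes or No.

Backdoor paths from D to B (paths whose first edge points into D):
  P1: D <- P -> V -> L -> B
  P2: D <- P -> L -> B
Condition 1 (no descendant of D in the set): holds — descendants of D are {B, J}; none are in {P}.
Condition 2 (every backdoor path blocked by {P}):
  P1: blocked at fork node P ∈ conditioning set.
  P2: blocked at fork node P ∈ conditioning set.
{P} satisfies the backdoor criterion.

Yes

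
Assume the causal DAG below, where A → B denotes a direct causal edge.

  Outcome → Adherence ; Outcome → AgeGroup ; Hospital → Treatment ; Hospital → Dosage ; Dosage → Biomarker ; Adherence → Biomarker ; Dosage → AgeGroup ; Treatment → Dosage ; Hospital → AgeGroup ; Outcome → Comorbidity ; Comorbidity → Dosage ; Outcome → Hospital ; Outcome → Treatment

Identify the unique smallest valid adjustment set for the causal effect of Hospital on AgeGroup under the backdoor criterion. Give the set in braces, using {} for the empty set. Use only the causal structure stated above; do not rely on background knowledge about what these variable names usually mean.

Variables eligible for adjustment (non-descendants of Hospital, excluding Hospital and AgeGroup): {Adherence, Comorbidity, Outcome}.
Backdoor paths from Hospital to AgeGroup:
  P1: Hospital <- Outcome -> Treatment -> Dosage -> AgeGroup
  P2: Hospital <- Outcome -> Adherence -> Biomarker <- Dosage -> AgeGroup
  P3: Hospital <- Outcome -> Comorbidity -> Dosage -> AgeGroup
  P4: Hospital <- Outcome -> AgeGroup
The empty set is not sufficient: P1 (Hospital <- Outcome -> Treatment -> Dosage -> AgeGroup) has no collider blocking it and no conditioned non-collider, so it is open.
Try {Outcome}:
  P1: blocked at fork node Outcome ∈ conditioning set.
  P2: blocked at fork node Outcome ∈ conditioning set.
  P3: blocked at fork node Outcome ∈ conditioning set.
  P4: blocked at fork node Outcome ∈ conditioning set.
{Outcome} contains no descendant of Hospital and blocks every backdoor path.
No other singleton works — e.g. {Adherence} leaves P1 open — so {Outcome} is the unique smallest valid adjustment set.

{Outcome}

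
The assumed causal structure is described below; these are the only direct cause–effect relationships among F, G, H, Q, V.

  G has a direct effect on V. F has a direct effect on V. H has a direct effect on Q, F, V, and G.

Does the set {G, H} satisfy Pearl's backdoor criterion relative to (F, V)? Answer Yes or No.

Yes

Backdoor paths from F to V (paths whose first edge points into F):
  P1: F <- H -> G -> V
  P2: F <- H -> V
Condition 1 (no descendant of F in the set): holds — descendants of F are {V}; none are in {G, H}.
Condition 2 (every backdoor path blocked by {G, H}):
  P1: blocked at fork node H ∈ conditioning set.
  P2: blocked at fork node H ∈ conditioning set.
{G, H} satisfies the backdoor criterion.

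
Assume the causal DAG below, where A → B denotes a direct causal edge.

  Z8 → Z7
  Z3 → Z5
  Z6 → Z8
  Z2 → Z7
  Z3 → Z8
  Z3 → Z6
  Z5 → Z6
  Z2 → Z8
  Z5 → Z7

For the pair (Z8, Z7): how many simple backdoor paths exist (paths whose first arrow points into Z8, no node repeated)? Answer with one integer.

A backdoor path from Z8 to Z7 is any simple undirected path whose first edge points into Z8 (i.e. leaves Z8 via a parent).
Parents of Z8: {Z2, Z3, Z6}.
Enumerating:
  P1: Z8 <- Z3 -> Z5 -> Z7
  P2: Z8 <- Z3 -> Z6 <- Z5 -> Z7
  P3: Z8 <- Z2 -> Z7
  P4: Z8 <- Z6 <- Z3 -> Z5 -> Z7
  P5: Z8 <- Z6 <- Z5 -> Z7
That exhausts the simple backdoor paths. Count: 5.

5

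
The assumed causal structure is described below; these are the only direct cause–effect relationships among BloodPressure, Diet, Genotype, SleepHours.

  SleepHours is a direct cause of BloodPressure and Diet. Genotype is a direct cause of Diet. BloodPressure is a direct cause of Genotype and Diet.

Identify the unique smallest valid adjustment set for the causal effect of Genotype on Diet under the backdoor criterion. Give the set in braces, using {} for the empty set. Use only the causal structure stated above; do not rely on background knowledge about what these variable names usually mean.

Variables eligible for adjustment (non-descendants of Genotype, excluding Genotype and Diet): {BloodPressure, SleepHours}.
Backdoor paths from Genotype to Diet:
  P1: Genotype <- BloodPressure <- SleepHours -> Diet
  P2: Genotype <- BloodPressure -> Diet
The empty set is not sufficient: P1 (Genotype <- BloodPressure <- SleepHours -> Diet) has no collider blocking it and no conditioned non-collider, so it is open.
Try {BloodPressure}:
  P1: blocked at chain node BloodPressure ∈ conditioning set.
  P2: blocked at fork node BloodPressure ∈ conditioning set.
{BloodPressure} contains no descendant of Genotype and blocks every backdoor path.
No other singleton works — e.g. {SleepHours} leaves P2 open — so {BloodPressure} is the unique smallest valid adjustment set.

{BloodPressure}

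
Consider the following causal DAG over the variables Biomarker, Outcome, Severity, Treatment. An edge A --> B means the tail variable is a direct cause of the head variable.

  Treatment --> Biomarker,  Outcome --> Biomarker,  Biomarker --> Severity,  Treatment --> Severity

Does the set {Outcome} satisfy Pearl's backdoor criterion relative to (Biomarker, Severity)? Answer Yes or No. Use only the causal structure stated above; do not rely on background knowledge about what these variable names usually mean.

No

Backdoor paths from Biomarker to Severity (paths whose first edge points into Biomarker):
  P1: Biomarker <- Treatment -> Severity
Condition 1 (no descendant of Biomarker in the set): holds — descendants of Biomarker are {Severity}; none are in {Outcome}.
Condition 2 (every backdoor path blocked by {Outcome}):
  P1: open — no interior node is in the conditioning set.
{Outcome} does not satisfy the backdoor criterion.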